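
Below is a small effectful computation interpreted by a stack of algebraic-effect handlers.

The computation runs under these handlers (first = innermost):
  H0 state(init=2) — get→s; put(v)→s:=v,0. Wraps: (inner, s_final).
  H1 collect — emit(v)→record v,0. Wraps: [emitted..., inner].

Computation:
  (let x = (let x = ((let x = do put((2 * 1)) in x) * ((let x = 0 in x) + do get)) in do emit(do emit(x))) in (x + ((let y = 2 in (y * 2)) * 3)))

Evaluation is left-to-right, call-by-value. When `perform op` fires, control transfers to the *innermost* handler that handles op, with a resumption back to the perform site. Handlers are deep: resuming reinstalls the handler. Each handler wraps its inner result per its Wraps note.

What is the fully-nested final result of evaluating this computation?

Evaluation trace:
put(2) @ H0 ⇒ s:=2
get @ H0 ⇒ 2
emit(0) @ H1 ⇒ out+=0
emit(0) @ H1 ⇒ out+=0
H0 returns (12, 2)
H1 returns [0, 0, (12, 2)]
= [0, 0, (12, 2)]

Answer: [0, 0, (12, 2)]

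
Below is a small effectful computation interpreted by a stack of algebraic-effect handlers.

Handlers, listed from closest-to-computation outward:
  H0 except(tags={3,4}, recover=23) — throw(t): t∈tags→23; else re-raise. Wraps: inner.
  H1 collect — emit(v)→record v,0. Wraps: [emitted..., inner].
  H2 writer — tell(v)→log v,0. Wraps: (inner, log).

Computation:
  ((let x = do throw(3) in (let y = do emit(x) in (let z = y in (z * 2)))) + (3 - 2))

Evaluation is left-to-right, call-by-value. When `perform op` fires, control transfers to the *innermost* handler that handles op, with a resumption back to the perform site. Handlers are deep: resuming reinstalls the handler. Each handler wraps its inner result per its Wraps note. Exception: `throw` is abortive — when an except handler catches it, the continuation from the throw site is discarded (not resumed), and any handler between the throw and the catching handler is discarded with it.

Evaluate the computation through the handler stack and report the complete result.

Working:
throw(3) @ H0 caught ⇒ 23
H1 returns [23]
H2 returns ([23], ())
= ([23], ())

Answer: ([23], ())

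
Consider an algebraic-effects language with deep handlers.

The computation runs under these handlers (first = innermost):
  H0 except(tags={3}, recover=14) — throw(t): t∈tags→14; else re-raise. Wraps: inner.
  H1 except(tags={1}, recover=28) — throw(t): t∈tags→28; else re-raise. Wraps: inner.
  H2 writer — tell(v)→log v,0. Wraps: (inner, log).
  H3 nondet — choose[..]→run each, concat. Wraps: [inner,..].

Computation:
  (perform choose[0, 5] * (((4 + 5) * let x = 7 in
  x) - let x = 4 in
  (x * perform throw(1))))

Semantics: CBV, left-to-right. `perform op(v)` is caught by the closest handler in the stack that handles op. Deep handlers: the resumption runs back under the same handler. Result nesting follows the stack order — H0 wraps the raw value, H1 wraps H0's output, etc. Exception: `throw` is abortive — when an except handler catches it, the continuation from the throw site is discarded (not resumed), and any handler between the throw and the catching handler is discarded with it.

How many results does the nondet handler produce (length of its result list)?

Working:
choose[0, 5] @ H3
  branch[0] choose=0:
    throw(1) @ H0 re-raised
    throw(1) @ H1 caught ⇒ 28
    H2 returns (28, ())
    H3 returns [(28, ())]
  branch[1] choose=5:
    throw(1) @ H0 re-raised
    throw(1) @ H1 caught ⇒ 28
    H2 returns (28, ())
    H3 returns [(28, ())]
= [(28, ()), (28, ())]

Answer: 2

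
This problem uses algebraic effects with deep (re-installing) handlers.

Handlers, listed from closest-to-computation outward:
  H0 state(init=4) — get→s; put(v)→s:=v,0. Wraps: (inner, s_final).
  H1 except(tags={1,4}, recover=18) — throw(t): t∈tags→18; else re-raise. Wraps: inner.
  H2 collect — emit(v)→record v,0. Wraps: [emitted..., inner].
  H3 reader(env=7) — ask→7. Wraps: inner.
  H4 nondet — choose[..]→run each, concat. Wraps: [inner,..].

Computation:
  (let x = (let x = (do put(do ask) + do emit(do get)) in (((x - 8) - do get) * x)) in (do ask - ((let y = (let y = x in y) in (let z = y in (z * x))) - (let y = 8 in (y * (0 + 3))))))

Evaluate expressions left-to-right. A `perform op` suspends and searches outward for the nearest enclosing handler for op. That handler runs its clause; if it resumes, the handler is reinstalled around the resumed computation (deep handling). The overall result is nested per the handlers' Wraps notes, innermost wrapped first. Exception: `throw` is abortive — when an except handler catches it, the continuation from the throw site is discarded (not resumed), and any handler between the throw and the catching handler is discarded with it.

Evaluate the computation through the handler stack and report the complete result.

Answer: [[7, (31, 7)]]

Step-by-step:
ask @ H3 ⇒ 7
put(7) @ H0 ⇒ s:=7
get @ H0 ⇒ 7
emit(7) @ H2 ⇒ out+=7
get @ H0 ⇒ 7
ask @ H3 ⇒ 7
H0 returns (31, 7)
H1 returns (31, 7)
H2 returns [7, (31, 7)]
H3 returns [7, (31, 7)]
H4 returns [[7, (31, 7)]]
= [[7, (31, 7)]]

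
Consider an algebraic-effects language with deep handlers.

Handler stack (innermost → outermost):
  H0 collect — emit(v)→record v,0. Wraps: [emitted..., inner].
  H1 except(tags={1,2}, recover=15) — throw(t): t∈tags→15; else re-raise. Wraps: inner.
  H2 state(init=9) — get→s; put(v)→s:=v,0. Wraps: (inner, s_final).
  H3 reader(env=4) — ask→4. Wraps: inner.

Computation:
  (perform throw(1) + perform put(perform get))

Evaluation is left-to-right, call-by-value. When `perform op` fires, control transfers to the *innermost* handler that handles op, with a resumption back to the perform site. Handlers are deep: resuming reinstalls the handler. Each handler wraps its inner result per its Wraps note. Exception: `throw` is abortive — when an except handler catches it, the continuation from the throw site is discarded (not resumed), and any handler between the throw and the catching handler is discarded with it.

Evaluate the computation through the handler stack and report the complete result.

Working:
throw(1) @ H1 caught ⇒ 15
H2 returns (15, 9)
H3 returns (15, 9)
= (15, 9)

Answer: (15, 9)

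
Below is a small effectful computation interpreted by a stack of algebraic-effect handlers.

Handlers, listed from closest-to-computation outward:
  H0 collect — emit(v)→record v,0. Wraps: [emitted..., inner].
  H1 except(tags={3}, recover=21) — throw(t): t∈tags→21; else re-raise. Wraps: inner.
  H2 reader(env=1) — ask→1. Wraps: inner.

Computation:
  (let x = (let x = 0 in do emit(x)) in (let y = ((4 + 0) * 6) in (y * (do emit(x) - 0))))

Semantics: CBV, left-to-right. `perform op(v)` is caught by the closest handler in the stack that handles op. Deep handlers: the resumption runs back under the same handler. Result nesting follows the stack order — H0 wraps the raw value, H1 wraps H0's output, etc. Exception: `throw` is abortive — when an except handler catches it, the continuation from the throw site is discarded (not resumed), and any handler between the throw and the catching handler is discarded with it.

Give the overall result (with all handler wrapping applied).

Answer: [0, 0, 0]

Evaluation trace:
emit(0) @ H0 ⇒ out+=0
emit(0) @ H0 ⇒ out+=0
H0 returns [0, 0, 0]
H1 returns [0, 0, 0]
H2 returns [0, 0, 0]
= [0, 0, 0]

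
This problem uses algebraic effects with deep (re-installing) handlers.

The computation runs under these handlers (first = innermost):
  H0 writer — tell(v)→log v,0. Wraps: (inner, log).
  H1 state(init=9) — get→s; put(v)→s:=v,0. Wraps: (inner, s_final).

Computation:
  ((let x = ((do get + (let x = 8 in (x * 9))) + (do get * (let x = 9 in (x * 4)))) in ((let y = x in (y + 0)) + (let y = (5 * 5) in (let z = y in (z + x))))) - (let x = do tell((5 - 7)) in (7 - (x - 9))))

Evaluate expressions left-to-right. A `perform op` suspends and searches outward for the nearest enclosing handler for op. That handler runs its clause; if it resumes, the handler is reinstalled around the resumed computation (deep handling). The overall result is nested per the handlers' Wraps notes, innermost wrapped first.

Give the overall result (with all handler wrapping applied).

Evaluation trace:
get @ H1 ⇒ 9
get @ H1 ⇒ 9
tell(-2) @ H0 ⇒ log+=-2
H0 returns (819, (-2))
H1 returns ((819, (-2)), 9)
= ((819, (-2)), 9)

Answer: ((819, (-2)), 9)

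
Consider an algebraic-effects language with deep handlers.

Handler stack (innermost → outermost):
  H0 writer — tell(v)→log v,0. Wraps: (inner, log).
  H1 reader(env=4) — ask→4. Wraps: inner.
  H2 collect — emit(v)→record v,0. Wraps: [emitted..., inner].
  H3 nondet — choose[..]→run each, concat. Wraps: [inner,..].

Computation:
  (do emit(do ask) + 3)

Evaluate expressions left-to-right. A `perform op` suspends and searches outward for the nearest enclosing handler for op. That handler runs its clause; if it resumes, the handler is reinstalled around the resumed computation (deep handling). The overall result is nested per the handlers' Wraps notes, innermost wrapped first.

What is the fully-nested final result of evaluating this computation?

Evaluation trace:
ask @ H1 ⇒ 4
emit(4) @ H2 ⇒ out+=4
H0 returns (3, ())
H1 returns (3, ())
H2 returns [4, (3, ())]
H3 returns [[4, (3, ())]]
= [[4, (3, ())]]

Answer: [[4, (3, ())]]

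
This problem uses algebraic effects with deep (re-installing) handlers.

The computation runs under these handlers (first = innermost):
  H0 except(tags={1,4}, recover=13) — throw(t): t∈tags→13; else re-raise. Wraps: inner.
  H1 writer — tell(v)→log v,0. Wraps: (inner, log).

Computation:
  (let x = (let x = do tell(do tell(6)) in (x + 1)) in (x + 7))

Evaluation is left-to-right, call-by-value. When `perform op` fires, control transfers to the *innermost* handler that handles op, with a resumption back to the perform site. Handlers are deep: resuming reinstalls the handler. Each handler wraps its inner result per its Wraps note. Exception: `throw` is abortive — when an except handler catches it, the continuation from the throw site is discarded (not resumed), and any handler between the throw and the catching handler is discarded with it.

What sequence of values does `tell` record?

Working:
tell(6) @ H1 ⇒ log+=6
tell(0) @ H1 ⇒ log+=0
H0 returns 8
H1 returns (8, (6, 0))
= (8, (6, 0))

Answer: (6, 0)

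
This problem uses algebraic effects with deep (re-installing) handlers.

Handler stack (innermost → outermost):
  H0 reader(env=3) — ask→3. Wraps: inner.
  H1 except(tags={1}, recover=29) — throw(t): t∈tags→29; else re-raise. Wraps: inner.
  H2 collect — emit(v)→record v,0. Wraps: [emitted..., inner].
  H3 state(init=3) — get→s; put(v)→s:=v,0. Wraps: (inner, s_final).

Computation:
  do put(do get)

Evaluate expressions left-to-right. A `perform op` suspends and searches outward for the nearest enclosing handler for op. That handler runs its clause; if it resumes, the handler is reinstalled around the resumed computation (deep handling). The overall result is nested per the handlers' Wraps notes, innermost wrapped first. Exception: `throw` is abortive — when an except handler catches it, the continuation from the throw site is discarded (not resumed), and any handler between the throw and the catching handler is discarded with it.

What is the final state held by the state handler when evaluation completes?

Working:
get @ H3 ⇒ 3
put(3) @ H3 ⇒ s:=3
H0 returns 0
H1 returns 0
H2 returns [0]
H3 returns ([0], 3)
= ([0], 3)

Answer: 3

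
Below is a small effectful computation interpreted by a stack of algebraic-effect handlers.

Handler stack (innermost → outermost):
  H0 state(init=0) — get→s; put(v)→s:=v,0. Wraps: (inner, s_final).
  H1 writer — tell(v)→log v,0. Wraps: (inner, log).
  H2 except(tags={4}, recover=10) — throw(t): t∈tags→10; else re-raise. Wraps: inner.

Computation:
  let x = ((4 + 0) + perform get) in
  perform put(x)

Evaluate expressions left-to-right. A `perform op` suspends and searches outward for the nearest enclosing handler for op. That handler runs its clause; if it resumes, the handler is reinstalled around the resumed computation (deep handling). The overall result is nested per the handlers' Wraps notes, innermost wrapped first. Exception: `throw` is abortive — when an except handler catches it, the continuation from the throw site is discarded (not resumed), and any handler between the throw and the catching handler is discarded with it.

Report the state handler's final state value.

Evaluation trace:
get @ H0 ⇒ 0
put(4) @ H0 ⇒ s:=4
H0 returns (0, 4)
H1 returns ((0, 4), ())
H2 returns ((0, 4), ())
= ((0, 4), ())

Answer: 4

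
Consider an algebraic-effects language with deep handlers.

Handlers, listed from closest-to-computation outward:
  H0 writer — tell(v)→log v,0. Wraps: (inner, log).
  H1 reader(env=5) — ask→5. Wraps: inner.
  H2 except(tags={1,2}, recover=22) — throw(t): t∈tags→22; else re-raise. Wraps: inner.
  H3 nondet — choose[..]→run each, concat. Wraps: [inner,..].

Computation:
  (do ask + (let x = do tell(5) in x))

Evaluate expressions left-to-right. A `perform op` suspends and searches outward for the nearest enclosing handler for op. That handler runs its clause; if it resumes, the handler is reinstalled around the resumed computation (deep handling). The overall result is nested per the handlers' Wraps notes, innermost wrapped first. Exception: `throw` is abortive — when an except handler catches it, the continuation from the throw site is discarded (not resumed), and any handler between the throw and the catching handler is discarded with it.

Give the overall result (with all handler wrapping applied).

Answer: [(5, (5))]

Working:
ask @ H1 ⇒ 5
tell(5) @ H0 ⇒ log+=5
H0 returns (5, (5))
H1 returns (5, (5))
H2 returns (5, (5))
H3 returns [(5, (5))]
= [(5, (5))]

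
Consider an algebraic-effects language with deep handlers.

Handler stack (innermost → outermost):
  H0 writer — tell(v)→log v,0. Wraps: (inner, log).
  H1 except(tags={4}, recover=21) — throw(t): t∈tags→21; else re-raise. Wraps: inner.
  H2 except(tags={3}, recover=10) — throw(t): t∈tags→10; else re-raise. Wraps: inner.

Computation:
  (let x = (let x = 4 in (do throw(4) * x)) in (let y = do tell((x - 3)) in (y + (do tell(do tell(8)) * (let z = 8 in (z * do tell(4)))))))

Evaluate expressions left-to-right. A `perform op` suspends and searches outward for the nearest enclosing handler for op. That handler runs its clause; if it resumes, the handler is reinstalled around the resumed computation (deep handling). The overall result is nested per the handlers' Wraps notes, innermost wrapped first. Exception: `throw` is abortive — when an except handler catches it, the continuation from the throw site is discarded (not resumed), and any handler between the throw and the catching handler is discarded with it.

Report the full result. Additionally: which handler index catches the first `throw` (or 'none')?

Working:
throw(4) @ H1 caught ⇒ 21
H2 returns 21
= 21

Answer: 21 ; first throw caught by: H1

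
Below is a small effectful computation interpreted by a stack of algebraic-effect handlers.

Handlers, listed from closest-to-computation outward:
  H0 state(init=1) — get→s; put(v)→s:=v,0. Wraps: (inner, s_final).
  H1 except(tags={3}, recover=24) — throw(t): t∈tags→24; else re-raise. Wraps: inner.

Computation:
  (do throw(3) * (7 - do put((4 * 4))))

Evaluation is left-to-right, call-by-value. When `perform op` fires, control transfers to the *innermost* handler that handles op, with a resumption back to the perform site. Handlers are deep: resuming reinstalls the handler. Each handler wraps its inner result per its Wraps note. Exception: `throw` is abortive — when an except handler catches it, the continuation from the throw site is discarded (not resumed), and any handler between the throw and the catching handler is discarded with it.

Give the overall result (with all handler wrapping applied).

Step-by-step:
throw(3) @ H1 caught ⇒ 24
= 24

Answer: 24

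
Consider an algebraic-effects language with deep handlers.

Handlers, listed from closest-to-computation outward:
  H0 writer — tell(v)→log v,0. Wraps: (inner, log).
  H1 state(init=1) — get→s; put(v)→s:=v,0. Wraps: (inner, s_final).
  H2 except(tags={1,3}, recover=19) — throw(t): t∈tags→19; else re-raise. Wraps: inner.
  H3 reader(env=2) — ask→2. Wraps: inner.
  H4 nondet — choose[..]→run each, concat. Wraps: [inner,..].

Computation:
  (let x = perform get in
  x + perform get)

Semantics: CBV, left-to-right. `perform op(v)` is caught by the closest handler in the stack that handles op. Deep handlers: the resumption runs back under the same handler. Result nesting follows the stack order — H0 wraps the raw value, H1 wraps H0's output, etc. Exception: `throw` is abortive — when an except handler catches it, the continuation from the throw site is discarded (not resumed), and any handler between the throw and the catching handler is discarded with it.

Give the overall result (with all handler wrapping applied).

Step-by-step:
get @ H1 ⇒ 1
get @ H1 ⇒ 1
H0 returns (2, ())
H1 returns ((2, ()), 1)
H2 returns ((2, ()), 1)
H3 returns ((2, ()), 1)
H4 returns [((2, ()), 1)]
= [((2, ()), 1)]

Answer: [((2, ()), 1)]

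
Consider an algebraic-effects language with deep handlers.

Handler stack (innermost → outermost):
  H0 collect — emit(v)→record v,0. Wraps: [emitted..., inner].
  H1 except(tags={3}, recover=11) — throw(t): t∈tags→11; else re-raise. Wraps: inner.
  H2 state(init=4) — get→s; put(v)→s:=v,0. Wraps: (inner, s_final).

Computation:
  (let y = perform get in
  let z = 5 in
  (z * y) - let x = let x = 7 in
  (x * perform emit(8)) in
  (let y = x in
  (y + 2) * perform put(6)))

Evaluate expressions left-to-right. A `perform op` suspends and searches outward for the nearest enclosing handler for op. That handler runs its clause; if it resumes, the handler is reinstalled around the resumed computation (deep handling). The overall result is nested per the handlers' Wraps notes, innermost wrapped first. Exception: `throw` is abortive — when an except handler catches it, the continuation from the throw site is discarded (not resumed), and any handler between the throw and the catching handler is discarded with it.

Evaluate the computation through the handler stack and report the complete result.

Answer: ([8, 20], 6)

Working:
get @ H2 ⇒ 4
emit(8) @ H0 ⇒ out+=8
put(6) @ H2 ⇒ s:=6
H0 returns [8, 20]
H1 returns [8, 20]
H2 returns ([8, 20], 6)
= ([8, 20], 6)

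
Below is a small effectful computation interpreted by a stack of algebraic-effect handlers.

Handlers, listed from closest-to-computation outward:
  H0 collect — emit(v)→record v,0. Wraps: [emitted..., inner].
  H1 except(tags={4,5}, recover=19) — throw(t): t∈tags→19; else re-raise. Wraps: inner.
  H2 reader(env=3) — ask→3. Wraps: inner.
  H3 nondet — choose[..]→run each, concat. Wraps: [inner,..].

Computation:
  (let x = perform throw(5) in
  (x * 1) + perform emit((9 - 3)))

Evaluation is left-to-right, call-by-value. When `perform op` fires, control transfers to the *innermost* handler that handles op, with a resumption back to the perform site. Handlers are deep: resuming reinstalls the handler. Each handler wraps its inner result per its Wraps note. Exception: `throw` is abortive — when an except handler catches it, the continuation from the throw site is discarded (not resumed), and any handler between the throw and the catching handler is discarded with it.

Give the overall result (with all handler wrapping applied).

Answer: [19]

Evaluation trace:
throw(5) @ H1 caught ⇒ 19
H2 returns 19
H3 returns [19]
= [19]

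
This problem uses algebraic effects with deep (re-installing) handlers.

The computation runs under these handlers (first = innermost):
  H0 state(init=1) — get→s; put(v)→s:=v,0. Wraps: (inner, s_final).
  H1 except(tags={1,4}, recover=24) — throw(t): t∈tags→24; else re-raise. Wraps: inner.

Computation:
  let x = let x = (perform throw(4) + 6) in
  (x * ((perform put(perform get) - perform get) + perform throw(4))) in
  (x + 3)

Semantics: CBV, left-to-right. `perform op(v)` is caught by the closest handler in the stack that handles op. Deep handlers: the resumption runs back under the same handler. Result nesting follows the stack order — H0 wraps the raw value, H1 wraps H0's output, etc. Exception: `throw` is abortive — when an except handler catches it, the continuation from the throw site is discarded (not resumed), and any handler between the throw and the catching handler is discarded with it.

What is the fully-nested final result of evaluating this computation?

Evaluation trace:
throw(4) @ H1 caught ⇒ 24
= 24

Answer: 24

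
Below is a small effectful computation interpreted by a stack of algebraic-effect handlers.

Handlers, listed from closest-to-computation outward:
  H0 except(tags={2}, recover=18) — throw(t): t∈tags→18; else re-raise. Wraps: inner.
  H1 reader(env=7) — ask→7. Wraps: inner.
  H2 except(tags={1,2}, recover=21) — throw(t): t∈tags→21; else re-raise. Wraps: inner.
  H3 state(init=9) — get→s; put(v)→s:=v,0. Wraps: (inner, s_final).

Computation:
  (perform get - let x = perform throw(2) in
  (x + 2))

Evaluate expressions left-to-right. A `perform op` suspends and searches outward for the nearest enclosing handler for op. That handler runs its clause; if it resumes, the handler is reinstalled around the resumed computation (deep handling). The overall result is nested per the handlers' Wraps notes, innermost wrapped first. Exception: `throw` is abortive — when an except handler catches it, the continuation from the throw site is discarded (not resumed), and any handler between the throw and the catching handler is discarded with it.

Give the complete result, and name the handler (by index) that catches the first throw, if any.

Evaluation trace:
get @ H3 ⇒ 9
throw(2) @ H0 caught ⇒ 18
H1 returns 18
H2 returns 18
H3 returns (18, 9)
= (18, 9)

Answer: (18, 9) ; first throw caught by: H0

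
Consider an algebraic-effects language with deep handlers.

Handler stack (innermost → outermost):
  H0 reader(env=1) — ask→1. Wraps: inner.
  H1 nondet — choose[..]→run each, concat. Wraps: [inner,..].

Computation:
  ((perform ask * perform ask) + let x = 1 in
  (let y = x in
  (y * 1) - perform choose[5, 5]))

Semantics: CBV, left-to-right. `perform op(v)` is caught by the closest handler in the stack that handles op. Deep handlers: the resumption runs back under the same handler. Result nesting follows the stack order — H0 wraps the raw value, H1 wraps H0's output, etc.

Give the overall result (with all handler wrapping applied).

Working:
ask @ H0 ⇒ 1
ask @ H0 ⇒ 1
choose[5, 5] @ H1
  branch[0] choose=5:
    H0 returns -3
    H1 returns [-3]
  branch[1] choose=5:
    H0 returns -3
    H1 returns [-3]
= [-3, -3]

Answer: [-3, -3]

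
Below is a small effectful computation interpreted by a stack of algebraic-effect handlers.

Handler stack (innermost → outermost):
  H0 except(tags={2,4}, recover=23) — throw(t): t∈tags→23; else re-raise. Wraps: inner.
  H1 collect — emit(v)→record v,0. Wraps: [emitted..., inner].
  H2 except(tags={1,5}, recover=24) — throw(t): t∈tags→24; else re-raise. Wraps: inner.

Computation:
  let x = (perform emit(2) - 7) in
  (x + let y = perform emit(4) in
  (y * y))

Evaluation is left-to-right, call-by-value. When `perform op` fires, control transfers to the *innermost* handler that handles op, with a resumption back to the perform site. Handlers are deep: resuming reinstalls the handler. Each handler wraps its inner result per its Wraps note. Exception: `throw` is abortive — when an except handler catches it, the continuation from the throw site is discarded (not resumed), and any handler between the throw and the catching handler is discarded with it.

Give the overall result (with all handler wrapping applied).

Answer: [2, 4, -7]

Working:
emit(2) @ H1 ⇒ out+=2
emit(4) @ H1 ⇒ out+=4
H0 returns -7
H1 returns [2, 4, -7]
H2 returns [2, 4, -7]
= [2, 4, -7]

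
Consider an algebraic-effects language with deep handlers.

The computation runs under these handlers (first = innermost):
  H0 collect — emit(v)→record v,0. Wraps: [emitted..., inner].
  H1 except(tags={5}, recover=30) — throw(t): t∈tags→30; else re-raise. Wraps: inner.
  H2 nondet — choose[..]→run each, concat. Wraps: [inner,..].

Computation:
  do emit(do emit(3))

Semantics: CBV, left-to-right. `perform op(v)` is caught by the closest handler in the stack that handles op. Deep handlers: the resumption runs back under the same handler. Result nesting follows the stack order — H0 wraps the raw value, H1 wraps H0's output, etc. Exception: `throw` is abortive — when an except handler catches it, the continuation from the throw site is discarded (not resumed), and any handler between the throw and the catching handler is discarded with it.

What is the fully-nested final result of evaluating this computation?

Step-by-step:
emit(3) @ H0 ⇒ out+=3
emit(0) @ H0 ⇒ out+=0
H0 returns [3, 0, 0]
H1 returns [3, 0, 0]
H2 returns [[3, 0, 0]]
= [[3, 0, 0]]

Answer: [[3, 0, 0]]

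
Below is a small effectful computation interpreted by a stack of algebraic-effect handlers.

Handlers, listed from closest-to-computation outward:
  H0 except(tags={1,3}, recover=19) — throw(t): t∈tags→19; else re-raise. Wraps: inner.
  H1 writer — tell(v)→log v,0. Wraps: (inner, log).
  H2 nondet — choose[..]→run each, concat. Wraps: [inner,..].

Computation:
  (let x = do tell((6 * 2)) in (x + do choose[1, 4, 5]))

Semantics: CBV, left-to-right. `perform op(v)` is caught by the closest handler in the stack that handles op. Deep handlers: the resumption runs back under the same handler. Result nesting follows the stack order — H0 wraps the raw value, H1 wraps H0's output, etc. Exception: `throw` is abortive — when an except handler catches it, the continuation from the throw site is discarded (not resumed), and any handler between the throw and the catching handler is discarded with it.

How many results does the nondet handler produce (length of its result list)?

Answer: 3

Step-by-step:
tell(12) @ H1 ⇒ log+=12
choose[1, 4, 5] @ H2
  branch[0] choose=1:
    H0 returns 1
    H1 returns (1, (12))
    H2 returns [(1, (12))]
  branch[1] choose=4:
    H0 returns 4
    H1 returns (4, (12))
    H2 returns [(4, (12))]
  branch[2] choose=5:
    H0 returns 5
    H1 returns (5, (12))
    H2 returns [(5, (12))]
= [(1, (12)), (4, (12)), (5, (12))]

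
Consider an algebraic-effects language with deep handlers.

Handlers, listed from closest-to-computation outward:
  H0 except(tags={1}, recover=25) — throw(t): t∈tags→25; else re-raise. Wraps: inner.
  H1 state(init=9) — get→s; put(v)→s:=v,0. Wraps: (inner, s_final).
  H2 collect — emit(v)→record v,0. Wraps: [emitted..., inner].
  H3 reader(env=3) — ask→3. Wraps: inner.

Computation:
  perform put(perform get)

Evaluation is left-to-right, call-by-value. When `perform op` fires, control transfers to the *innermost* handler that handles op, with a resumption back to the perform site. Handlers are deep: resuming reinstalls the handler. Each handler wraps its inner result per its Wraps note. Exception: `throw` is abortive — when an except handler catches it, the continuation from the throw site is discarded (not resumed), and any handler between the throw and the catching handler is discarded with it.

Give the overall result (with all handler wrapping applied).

Step-by-step:
get @ H1 ⇒ 9
put(9) @ H1 ⇒ s:=9
H0 returns 0
H1 returns (0, 9)
H2 returns [(0, 9)]
H3 returns [(0, 9)]
= [(0, 9)]

Answer: [(0, 9)]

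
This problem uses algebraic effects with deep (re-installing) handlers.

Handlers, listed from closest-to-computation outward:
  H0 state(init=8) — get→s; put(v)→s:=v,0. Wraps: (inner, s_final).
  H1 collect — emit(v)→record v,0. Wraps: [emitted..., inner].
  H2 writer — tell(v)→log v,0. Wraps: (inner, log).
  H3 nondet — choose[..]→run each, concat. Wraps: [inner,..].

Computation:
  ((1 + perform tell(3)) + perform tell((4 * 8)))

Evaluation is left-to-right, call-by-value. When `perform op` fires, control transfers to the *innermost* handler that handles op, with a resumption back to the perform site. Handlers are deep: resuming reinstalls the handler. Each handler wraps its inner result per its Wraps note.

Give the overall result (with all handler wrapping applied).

Answer: [([(1, 8)], (3, 32))]

Working:
tell(3) @ H2 ⇒ log+=3
tell(32) @ H2 ⇒ log+=32
H0 returns (1, 8)
H1 returns [(1, 8)]
H2 returns ([(1, 8)], (3, 32))
H3 returns [([(1, 8)], (3, 32))]
= [([(1, 8)], (3, 32))]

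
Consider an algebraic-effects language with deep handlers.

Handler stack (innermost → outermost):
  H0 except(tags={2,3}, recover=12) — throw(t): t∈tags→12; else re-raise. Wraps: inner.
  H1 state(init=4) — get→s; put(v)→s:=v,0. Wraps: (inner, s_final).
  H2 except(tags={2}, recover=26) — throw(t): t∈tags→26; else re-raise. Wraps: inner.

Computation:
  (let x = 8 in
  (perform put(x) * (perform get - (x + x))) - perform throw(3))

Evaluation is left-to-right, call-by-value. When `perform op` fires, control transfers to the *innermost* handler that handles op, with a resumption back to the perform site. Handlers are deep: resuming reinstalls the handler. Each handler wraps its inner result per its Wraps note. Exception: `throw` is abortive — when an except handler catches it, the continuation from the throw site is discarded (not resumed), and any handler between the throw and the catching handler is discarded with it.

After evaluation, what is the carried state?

Answer: 8

Evaluation trace:
put(8) @ H1 ⇒ s:=8
get @ H1 ⇒ 8
throw(3) @ H0 caught ⇒ 12
H1 returns (12, 8)
H2 returns (12, 8)
= (12, 8)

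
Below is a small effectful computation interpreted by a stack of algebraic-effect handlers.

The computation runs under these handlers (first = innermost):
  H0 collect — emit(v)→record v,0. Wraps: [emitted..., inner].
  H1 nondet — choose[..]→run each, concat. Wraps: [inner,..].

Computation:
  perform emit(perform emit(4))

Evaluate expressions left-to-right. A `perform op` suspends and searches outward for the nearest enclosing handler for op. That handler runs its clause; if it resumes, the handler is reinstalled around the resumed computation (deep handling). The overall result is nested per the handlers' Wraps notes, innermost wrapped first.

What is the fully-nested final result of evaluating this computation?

Step-by-step:
emit(4) @ H0 ⇒ out+=4
emit(0) @ H0 ⇒ out+=0
H0 returns [4, 0, 0]
H1 returns [[4, 0, 0]]
= [[4, 0, 0]]

Answer: [[4, 0, 0]]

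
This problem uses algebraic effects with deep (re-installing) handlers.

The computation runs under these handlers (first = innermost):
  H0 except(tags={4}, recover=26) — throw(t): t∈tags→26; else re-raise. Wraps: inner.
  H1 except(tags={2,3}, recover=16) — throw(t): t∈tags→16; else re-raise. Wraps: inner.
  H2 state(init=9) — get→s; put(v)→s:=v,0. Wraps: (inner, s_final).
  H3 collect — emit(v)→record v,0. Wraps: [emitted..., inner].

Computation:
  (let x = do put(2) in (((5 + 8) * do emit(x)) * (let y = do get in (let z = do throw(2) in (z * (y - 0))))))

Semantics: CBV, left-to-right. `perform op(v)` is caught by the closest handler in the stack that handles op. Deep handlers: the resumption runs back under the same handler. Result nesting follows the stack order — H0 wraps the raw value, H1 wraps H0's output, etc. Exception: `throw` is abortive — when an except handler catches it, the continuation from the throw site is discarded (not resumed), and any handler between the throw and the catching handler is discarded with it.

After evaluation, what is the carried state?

Evaluation trace:
put(2) @ H2 ⇒ s:=2
emit(0) @ H3 ⇒ out+=0
get @ H2 ⇒ 2
throw(2) @ H0 re-raised
throw(2) @ H1 caught ⇒ 16
H2 returns (16, 2)
H3 returns [0, (16, 2)]
= [0, (16, 2)]

Answer: 2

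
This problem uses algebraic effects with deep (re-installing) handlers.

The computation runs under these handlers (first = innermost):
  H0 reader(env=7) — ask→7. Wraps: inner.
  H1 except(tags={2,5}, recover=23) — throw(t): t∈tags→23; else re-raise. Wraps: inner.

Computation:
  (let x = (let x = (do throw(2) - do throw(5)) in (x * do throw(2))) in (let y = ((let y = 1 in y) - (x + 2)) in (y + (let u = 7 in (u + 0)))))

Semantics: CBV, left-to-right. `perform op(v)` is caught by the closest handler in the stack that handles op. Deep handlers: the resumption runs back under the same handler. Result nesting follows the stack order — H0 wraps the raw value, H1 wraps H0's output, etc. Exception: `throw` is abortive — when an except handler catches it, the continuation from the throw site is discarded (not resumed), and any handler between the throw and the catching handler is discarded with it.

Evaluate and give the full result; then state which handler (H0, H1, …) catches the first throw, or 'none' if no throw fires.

Answer: 23 ; first throw caught by: H1

Working:
throw(2) @ H1 caught ⇒ 23
= 23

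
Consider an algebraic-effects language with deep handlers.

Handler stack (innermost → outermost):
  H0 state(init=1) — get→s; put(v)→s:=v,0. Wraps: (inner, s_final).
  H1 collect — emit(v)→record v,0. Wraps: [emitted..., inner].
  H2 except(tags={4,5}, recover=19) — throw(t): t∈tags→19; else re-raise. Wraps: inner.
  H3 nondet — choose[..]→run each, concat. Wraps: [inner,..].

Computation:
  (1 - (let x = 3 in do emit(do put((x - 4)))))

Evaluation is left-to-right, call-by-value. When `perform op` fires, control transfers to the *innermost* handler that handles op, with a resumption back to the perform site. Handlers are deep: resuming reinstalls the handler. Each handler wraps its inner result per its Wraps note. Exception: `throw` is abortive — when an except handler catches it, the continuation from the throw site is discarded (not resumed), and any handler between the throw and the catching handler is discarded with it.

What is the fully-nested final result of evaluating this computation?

Answer: [[0, (1, -1)]]

Evaluation trace:
put(-1) @ H0 ⇒ s:=-1
emit(0) @ H1 ⇒ out+=0
H0 returns (1, -1)
H1 returns [0, (1, -1)]
H2 returns [0, (1, -1)]
H3 returns [[0, (1, -1)]]
= [[0, (1, -1)]]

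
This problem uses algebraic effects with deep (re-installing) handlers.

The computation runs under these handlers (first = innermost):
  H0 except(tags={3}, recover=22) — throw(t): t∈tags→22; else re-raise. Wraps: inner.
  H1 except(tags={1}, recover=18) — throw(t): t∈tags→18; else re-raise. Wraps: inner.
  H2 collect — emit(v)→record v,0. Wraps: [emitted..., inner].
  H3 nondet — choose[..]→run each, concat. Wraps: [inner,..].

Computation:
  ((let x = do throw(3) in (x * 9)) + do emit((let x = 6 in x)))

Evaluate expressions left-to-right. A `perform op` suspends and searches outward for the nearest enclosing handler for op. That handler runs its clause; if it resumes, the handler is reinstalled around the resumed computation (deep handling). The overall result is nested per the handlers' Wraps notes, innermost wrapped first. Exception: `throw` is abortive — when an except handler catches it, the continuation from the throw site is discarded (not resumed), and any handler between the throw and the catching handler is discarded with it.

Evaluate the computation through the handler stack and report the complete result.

Answer: [[22]]

Working:
throw(3) @ H0 caught ⇒ 22
H1 returns 22
H2 returns [22]
H3 returns [[22]]
= [[22]]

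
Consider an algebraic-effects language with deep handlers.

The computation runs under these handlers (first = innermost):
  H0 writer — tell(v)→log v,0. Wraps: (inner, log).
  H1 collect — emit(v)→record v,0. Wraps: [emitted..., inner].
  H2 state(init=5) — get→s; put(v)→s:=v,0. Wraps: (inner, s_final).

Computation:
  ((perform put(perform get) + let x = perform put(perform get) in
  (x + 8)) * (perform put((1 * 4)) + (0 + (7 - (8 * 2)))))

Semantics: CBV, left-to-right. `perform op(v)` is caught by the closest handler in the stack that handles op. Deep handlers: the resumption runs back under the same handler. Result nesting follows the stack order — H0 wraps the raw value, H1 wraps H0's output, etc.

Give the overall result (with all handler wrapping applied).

Evaluation trace:
get @ H2 ⇒ 5
put(5) @ H2 ⇒ s:=5
get @ H2 ⇒ 5
put(5) @ H2 ⇒ s:=5
put(4) @ H2 ⇒ s:=4
H0 returns (-72, ())
H1 returns [(-72, ())]
H2 returns ([(-72, ())], 4)
= ([(-72, ())], 4)

Answer: ([(-72, ())], 4)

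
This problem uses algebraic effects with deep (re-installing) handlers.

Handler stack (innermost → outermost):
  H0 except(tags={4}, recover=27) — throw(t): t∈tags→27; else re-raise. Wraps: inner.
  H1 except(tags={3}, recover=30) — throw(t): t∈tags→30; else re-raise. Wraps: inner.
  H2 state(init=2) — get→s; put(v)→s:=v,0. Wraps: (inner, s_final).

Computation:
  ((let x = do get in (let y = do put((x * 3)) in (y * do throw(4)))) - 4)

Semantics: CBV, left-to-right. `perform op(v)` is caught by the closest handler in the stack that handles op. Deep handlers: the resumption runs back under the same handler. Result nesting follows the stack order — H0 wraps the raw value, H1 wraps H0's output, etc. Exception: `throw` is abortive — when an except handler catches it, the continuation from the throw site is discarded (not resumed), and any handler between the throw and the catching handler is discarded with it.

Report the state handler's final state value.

Answer: 6

Step-by-step:
get @ H2 ⇒ 2
put(6) @ H2 ⇒ s:=6
throw(4) @ H0 caught ⇒ 27
H1 returns 27
H2 returns (27, 6)
= (27, 6)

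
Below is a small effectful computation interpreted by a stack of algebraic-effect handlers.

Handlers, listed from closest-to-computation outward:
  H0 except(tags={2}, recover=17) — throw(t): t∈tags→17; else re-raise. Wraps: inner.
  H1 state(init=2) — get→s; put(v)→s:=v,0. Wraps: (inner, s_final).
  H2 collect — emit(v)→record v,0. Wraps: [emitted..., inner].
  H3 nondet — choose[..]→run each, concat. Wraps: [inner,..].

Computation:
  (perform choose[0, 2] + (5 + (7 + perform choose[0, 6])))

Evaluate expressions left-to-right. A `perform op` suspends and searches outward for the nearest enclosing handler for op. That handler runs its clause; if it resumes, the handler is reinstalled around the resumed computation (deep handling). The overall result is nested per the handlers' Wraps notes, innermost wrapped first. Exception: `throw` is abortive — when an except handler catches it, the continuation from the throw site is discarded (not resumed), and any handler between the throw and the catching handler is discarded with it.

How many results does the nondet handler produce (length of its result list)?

Answer: 4

Evaluation trace:
choose[0, 2] @ H3
  branch[0] choose=0:
    choose[0, 6] @ H3
      branch[0] choose=0:
        H0 returns 12
        H1 returns (12, 2)
        H2 returns [(12, 2)]
        H3 returns [[(12, 2)]]
      branch[1] choose=6:
        H0 returns 18
        H1 returns (18, 2)
        H2 returns [(18, 2)]
        H3 returns [[(18, 2)]]
  branch[1] choose=2:
    choose[0, 6] @ H3
      branch[0] choose=0:
        H0 returns 14
        H1 returns (14, 2)
        H2 returns [(14, 2)]
        H3 returns [[(14, 2)]]
      branch[1] choose=6:
        H0 returns 20
        H1 returns (20, 2)
        H2 returns [(20, 2)]
        H3 returns [[(20, 2)]]
= [[(12, 2)], [(18, 2)], [(14, 2)], [(20, 2)]]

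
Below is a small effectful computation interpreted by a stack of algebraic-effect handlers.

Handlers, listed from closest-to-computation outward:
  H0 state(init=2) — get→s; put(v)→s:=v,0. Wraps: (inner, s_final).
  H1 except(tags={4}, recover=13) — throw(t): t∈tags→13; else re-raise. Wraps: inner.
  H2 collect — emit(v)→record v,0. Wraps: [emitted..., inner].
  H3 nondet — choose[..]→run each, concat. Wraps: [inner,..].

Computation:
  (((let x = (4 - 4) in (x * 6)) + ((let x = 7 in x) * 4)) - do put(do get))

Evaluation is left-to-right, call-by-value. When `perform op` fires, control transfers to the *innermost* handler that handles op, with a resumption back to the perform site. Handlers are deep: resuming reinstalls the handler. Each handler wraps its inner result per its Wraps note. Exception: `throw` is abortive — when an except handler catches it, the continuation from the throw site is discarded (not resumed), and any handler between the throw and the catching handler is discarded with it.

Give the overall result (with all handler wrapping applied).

Answer: [[(28, 2)]]

Evaluation trace:
get @ H0 ⇒ 2
put(2) @ H0 ⇒ s:=2
H0 returns (28, 2)
H1 returns (28, 2)
H2 returns [(28, 2)]
H3 returns [[(28, 2)]]
= [[(28, 2)]]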